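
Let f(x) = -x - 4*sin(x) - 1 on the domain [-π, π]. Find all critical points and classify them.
f'(x) = -4*cos(x) - 1

Solve f'(x) = 0 on [-π, π]:
  f'(x) = 0 ⇔ cos(x) = -1/4, i.e. x = ±arccos(-1/4) + 2nπ; keep the solutions lying in [-π, π].
  ⇒ x = -acos(-1/4) ≈ -1.8235, acos(-1/4) ≈ 1.8235

f''(x) = 4*sin(x)
Second-derivative test at each critical point:
  f''(-1.8235) = -3.8730 < 0 → local maximum
  f''(1.8235) = 3.8730 > 0 → local minimum

Critical points: x = -acos(-1/4) ≈ -1.8235 (local maximum); x = acos(-1/4) ≈ 1.8235 (local minimum)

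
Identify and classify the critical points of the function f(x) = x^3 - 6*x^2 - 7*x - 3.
f'(x) = 3*x^2 - 12*x - 7

Solve f'(x) = 0:
  3*x^2 - 12*x - 7 = 0 has no rational roots; quadratic formula: x = (12 ± √228)/6.
  ⇒ x = 2 - sqrt(57)/3 ≈ -0.5166, 2 + sqrt(57)/3 ≈ 4.5166

f''(x) = 6*x - 12
Second-derivative test at each critical point:
  f''(-0.5166) = -15.0997 < 0 → local maximum
  f''(4.5166) = 15.0997 > 0 → local minimum

Critical points: x = 2 - sqrt(57)/3 ≈ -0.5166 (local maximum); x = 2 + sqrt(57)/3 ≈ 4.5166 (local minimum)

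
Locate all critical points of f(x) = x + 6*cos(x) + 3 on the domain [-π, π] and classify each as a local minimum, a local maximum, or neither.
f'(x) = 1 - 6*sin(x)

Solve f'(x) = 0 on [-π, π]:
  f'(x) = 0 ⇔ sin(x) = 1/6, i.e. x = arcsin(1/6) + 2nπ or x = π − arcsin(1/6) + 2nπ; keep the solutions lying in [-π, π].
  ⇒ x = asin(1/6) ≈ 0.1674, pi - asin(1/6) ≈ 2.9741

f''(x) = -6*cos(x)
Second-derivative test at each critical point:
  f''(0.1674) = -5.9161 < 0 → local maximum
  f''(2.9741) = 5.9161 > 0 → local minimum

Critical points: x = asin(1/6) ≈ 0.1674 (local maximum); x = pi - asin(1/6) ≈ 2.9741 (local minimum)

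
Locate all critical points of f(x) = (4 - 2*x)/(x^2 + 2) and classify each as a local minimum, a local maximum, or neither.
f'(x) = 2*(-x^2 + 2*x*(x - 2) - 2)/(x^2 + 2)^2

Solve f'(x) = 0:
  f'(x) = 2*(x^2 - 4*x - 2)/(x^2 + 2)^2; the denominator is positive wherever f is defined, so f'(x) = 0 ⇔ 2*x^2 - 8*x - 4 = 0.
  Factor: 2*x^2 - 8*x - 4 = 2*(x^2 - 4*x - 2); x^2 - 4*x - 2 = 0 has no rational roots; quadratic formula: x = (4 ± √24)/2.
  ⇒ x = 2 - sqrt(6) ≈ -0.4495, 2 + sqrt(6) ≈ 4.4495

f''(x) = 4*(4*x^2*(2 - x) + (3*x - 2)*(x^2 + 2))/(x^2 + 2)^3
Second-derivative test at each critical point:
  f''(-0.4495) = -2.0206 < 0 → local maximum
  f''(4.4495) = 0.0206 > 0 → local minimum

Critical points: x = 2 - sqrt(6) ≈ -0.4495 (local maximum); x = 2 + sqrt(6) ≈ 4.4495 (local minimum)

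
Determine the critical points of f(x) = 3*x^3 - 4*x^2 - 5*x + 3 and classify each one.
f'(x) = 9*x^2 - 8*x - 5

Solve f'(x) = 0:
  9*x^2 - 8*x - 5 = 0 has no rational roots; quadratic formula: x = (8 ± √244)/18.
  ⇒ x = 4/9 - sqrt(61)/9 ≈ -0.4234, 4/9 + sqrt(61)/9 ≈ 1.3122

f''(x) = 18*x - 8
Second-derivative test at each critical point:
  f''(-0.4234) = -15.6205 < 0 → local maximum
  f''(1.3122) = 15.6205 > 0 → local minimum

Critical points: x = 4/9 - sqrt(61)/9 ≈ -0.4234 (local maximum); x = 4/9 + sqrt(61)/9 ≈ 1.3122 (local minimum)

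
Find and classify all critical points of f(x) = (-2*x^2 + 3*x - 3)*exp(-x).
f'(x) = (2*x^2 - 7*x + 6)*exp(-x)

Solve f'(x) = 0:
  f'(x) = (2*x^2 - 7*x + 6)·exp(-x) and exp(-x) > 0 for every x, so f'(x) = 0 ⇔ 2*x^2 - 7*x + 6 = 0.
  Factor: 2*x^2 - 7*x + 6 = (x - 2)*(2*x - 3) = 0.
  ⇒ x = 3/2, 2

f''(x) = (-2*x^2 + 11*x - 13)*exp(-x)
Second-derivative test at each critical point:
  f''(3/2) = -0.2231 < 0 → local maximum
  f''(2) = 0.1353 > 0 → local minimum

Critical points: x = 3/2 (local maximum); x = 2 (local minimum)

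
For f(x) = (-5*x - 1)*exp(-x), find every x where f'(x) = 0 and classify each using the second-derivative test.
f'(x) = (5*x - 4)*exp(-x)

Solve f'(x) = 0:
  f'(x) = (5*x - 4)·exp(-x) and exp(-x) > 0 for every x, so f'(x) = 0 ⇔ 5*x - 4 = 0.
  5*x - 4 = 0.
  ⇒ x = 4/5

f''(x) = (9 - 5*x)*exp(-x)
Second-derivative test at each critical point:
  f''(4/5) = 2.2466 > 0 → local minimum

Critical points: x = 4/5 (local minimum)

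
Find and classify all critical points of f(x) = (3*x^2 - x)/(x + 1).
f'(x) = (3*x^2 + 6*x - 1)/(x^2 + 2*x + 1)

Solve f'(x) = 0:
  f'(x) = (3*x^2 + 6*x - 1)/(x + 1)^2; the denominator is positive wherever f is defined, so f'(x) = 0 ⇔ 3*x^2 + 6*x - 1 = 0.
  3*x^2 + 6*x - 1 = 0 has no rational roots; quadratic formula: x = (-6 ± √48)/6.
  ⇒ x = -2*sqrt(3)/3 - 1 ≈ -2.1547, -1 + 2*sqrt(3)/3 ≈ 0.1547

f''(x) = 8/(x^3 + 3*x^2 + 3*x + 1)
Second-derivative test at each critical point:
  f''(-2.1547) = -5.1962 < 0 → local maximum
  f''(0.1547) = 5.1962 > 0 → local minimum

Critical points: x = -2*sqrt(3)/3 - 1 ≈ -2.1547 (local maximum); x = -1 + 2*sqrt(3)/3 ≈ 0.1547 (local minimum)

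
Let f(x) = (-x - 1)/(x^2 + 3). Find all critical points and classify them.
f'(x) = (-x^2 + 2*x*(x + 1) - 3)/(x^2 + 3)^2

Solve f'(x) = 0:
  f'(x) = (x - 1)*(x + 3)/(x^2 + 3)^2; the denominator is positive wherever f is defined, so f'(x) = 0 ⇔ x^2 + 2*x - 3 = 0.
  Factor: x^2 + 2*x - 3 = (x - 1)*(x + 3) = 0.
  ⇒ x = -3, 1

f''(x) = 2*(-4*x^2*(x + 1) + (3*x + 1)*(x^2 + 3))/(x^2 + 3)^3
Second-derivative test at each critical point:
  f''(-3) = -1/36 < 0 → local maximum
  f''(1) = 1/4 > 0 → local minimum

Critical points: x = -3 (local maximum); x = 1 (local minimum)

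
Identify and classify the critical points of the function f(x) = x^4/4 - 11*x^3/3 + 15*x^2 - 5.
f'(x) = x*(x^2 - 11*x + 30)

Solve f'(x) = 0:
  Factor: x^3 - 11*x^2 + 30*x = x*(x - 6)*(x - 5) = 0.
  ⇒ x = 0, 5, 6

f''(x) = 3*x^2 - 22*x + 30
Second-derivative test at each critical point:
  f''(0) = 30 > 0 → local minimum
  f''(5) = -5 < 0 → local maximum
  f''(6) = 6 > 0 → local minimum

Critical points: x = 0 (local minimum); x = 5 (local maximum); x = 6 (local minimum)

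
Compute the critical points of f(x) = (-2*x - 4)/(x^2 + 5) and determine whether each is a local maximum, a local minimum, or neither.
f'(x) = 2*(-x^2 + 2*x*(x + 2) - 5)/(x^2 + 5)^2

Solve f'(x) = 0:
  f'(x) = 2*(x - 1)*(x + 5)/(x^2 + 5)^2; the denominator is positive wherever f is defined, so f'(x) = 0 ⇔ 2*x^2 + 8*x - 10 = 0.
  Factor: 2*x^2 + 8*x - 10 = 2*(x - 1)*(x + 5) = 0.
  ⇒ x = -5, 1

f''(x) = 4*(-4*x^2*(x + 2) + (3*x + 2)*(x^2 + 5))/(x^2 + 5)^3
Second-derivative test at each critical point:
  f''(-5) = -1/75 < 0 → local maximum
  f''(1) = 1/3 > 0 → local minimum

Critical points: x = -5 (local maximum); x = 1 (local minimum)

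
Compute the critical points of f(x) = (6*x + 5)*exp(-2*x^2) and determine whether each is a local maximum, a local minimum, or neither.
f'(x) = 2*(-2*x*(6*x + 5) + 3)*exp(-2*x^2)

Solve f'(x) = 0:
  f'(x) = (-24*x^2 - 20*x + 6)·exp(-2*x^2) and exp(-2*x^2) > 0 for every x, so f'(x) = 0 ⇔ -24*x^2 - 20*x + 6 = 0.
  Factor: -24*x^2 - 20*x + 6 = -2*(12*x^2 + 10*x - 3); 12*x^2 + 10*x - 3 = 0 has no rational roots; quadratic formula: x = (-10 ± √244)/24.
  ⇒ x = -sqrt(61)/12 - 5/12 ≈ -1.0675, -5/12 + sqrt(61)/12 ≈ 0.2342

f''(x) = 4*(4*x^2*(6*x + 5) - 18*x - 5)*exp(-2*x^2)
Second-derivative test at each critical point:
  f''(-1.0675) = 3.1980 > 0 → local minimum
  f''(0.2342) = -27.9955 < 0 → local maximum

Critical points: x = -sqrt(61)/12 - 5/12 ≈ -1.0675 (local minimum); x = -5/12 + sqrt(61)/12 ≈ 0.2342 (local maximum)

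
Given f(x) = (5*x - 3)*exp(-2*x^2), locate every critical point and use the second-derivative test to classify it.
f'(x) = (-4*x*(5*x - 3) + 5)*exp(-2*x^2)

Solve f'(x) = 0:
  f'(x) = (-20*x^2 + 12*x + 5)·exp(-2*x^2) and exp(-2*x^2) > 0 for every x, so f'(x) = 0 ⇔ -20*x^2 + 12*x + 5 = 0.
  20*x^2 - 12*x - 5 = 0 has no rational roots; quadratic formula: x = (12 ± √544)/40.
  ⇒ x = 3/10 - sqrt(34)/10 ≈ -0.2831, 3/10 + sqrt(34)/10 ≈ 0.8831

f''(x) = 4*(4*x^2*(5*x - 3) - 15*x + 3)*exp(-2*x^2)
Second-derivative test at each critical point:
  f''(-0.2831) = 19.8696 > 0 → local minimum
  f''(0.8831) = -4.9026 < 0 → local maximum

Critical points: x = 3/10 - sqrt(34)/10 ≈ -0.2831 (local minimum); x = 3/10 + sqrt(34)/10 ≈ 0.8831 (local maximum)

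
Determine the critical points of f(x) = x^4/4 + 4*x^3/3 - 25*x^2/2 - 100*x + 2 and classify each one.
f'(x) = x^3 + 4*x^2 - 25*x - 100

Solve f'(x) = 0:
  Factor: x^3 + 4*x^2 - 25*x - 100 = (x - 5)*(x + 4)*(x + 5) = 0.
  ⇒ x = -5, -4, 5

f''(x) = 3*x^2 + 8*x - 25
Second-derivative test at each critical point:
  f''(-5) = 10 > 0 → local minimum
  f''(-4) = -9 < 0 → local maximum
  f''(5) = 90 > 0 → local minimum

Critical points: x = -5 (local minimum); x = -4 (local maximum); x = 5 (local minimum)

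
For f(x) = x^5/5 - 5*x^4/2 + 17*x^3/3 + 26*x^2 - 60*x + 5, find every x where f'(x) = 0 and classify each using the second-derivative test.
f'(x) = x^4 - 10*x^3 + 17*x^2 + 52*x - 60

Solve f'(x) = 0:
  Factor: x^4 - 10*x^3 + 17*x^2 + 52*x - 60 = (x - 6)*(x - 5)*(x - 1)*(x + 2) = 0.
  ⇒ x = -2, 1, 5, 6

f''(x) = 4*x^3 - 30*x^2 + 34*x + 52
Second-derivative test at each critical point:
  f''(-2) = -168 < 0 → local maximum
  f''(1) = 60 > 0 → local minimum
  f''(5) = -28 < 0 → local maximum
  f''(6) = 40 > 0 → local minimum

Critical points: x = -2 (local maximum); x = 1 (local minimum); x = 5 (local maximum); x = 6 (local minimum)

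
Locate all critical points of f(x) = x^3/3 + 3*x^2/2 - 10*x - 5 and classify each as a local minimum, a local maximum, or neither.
f'(x) = x^2 + 3*x - 10

Solve f'(x) = 0:
  Factor: x^2 + 3*x - 10 = (x - 2)*(x + 5) = 0.
  ⇒ x = -5, 2

f''(x) = 2*x + 3
Second-derivative test at each critical point:
  f''(-5) = -7 < 0 → local maximum
  f''(2) = 7 > 0 → local minimum

Critical points: x = -5 (local maximum); x = 2 (local minimum)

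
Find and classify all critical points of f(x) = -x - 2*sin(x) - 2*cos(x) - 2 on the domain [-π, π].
f'(x) = -2*sqrt(2)*cos(x + pi/4) - 1

Solve f'(x) = 0 on [-π, π]:
  f'(x) = 0 ⇔ 2*sin(x) - 2*cos(x) = 1. Write the left side as R·cos(x + φ) with R = √((-2)² + (-2)²) = 2*sqrt(2), cos φ = -sqrt(2)/2, sin φ = -sqrt(2)/2; then cos(x + φ) = sqrt(2)/4. Solve for x and keep the solutions lying in [-π, π].
  ⇒ x = -pi + atan((1 - sqrt(7))/(-sqrt(7) - 1)) ≈ -2.7176, atan((1 + sqrt(7))/(-1 + sqrt(7))) ≈ 1.1468

f''(x) = 2*sqrt(2)*sin(x + pi/4)
Second-derivative test at each critical point:
  f''(-2.7176) = -2.6458 < 0 → local maximum
  f''(1.1468) = 2.6458 > 0 → local minimum

Critical points: x = -pi + atan((1 - sqrt(7))/(-sqrt(7) - 1)) ≈ -2.7176 (local maximum); x = atan((1 + sqrt(7))/(-1 + sqrt(7))) ≈ 1.1468 (local minimum)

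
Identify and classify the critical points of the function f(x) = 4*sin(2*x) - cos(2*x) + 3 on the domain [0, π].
f'(x) = 2*sin(2*x) + 8*cos(2*x)

Solve f'(x) = 0 on [0, π]:
  f'(x) = 0 ⇔ 4*cos(2*x) = -sin(2*x) ⇔ tan(2*x) = -4, i.e. 2*x = arctan(-4) + nπ; keep the solutions lying in [0, π].
  ⇒ x = -atan(4)/2 + pi/2 ≈ 0.9079, pi - atan(4)/2 ≈ 2.4787

f''(x) = -16*sin(2*x) + 4*cos(2*x)
Second-derivative test at each critical point:
  f''(0.9079) = -16.4924 < 0 → local maximum
  f''(2.4787) = 16.4924 > 0 → local minimum

Critical points: x = -atan(4)/2 + pi/2 ≈ 0.9079 (local maximum); x = pi - atan(4)/2 ≈ 2.4787 (local minimum)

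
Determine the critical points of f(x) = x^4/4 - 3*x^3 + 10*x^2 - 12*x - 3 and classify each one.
f'(x) = x^3 - 9*x^2 + 20*x - 12

Solve f'(x) = 0:
  Factor: x^3 - 9*x^2 + 20*x - 12 = (x - 6)*(x - 2)*(x - 1) = 0.
  ⇒ x = 1, 2, 6

f''(x) = 3*x^2 - 18*x + 20
Second-derivative test at each critical point:
  f''(1) = 5 > 0 → local minimum
  f''(2) = -4 < 0 → local maximum
  f''(6) = 20 > 0 → local minimum

Critical points: x = 1 (local minimum); x = 2 (local maximum); x = 6 (local minimum)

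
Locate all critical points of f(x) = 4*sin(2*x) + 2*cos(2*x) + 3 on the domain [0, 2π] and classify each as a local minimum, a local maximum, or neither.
f'(x) = -4*sin(2*x) + 8*cos(2*x)

Solve f'(x) = 0 on [0, 2π]:
  f'(x) = 0 ⇔ 4*cos(2*x) = 2*sin(2*x) ⇔ tan(2*x) = 2, i.e. 2*x = arctan(2) + nπ; keep the solutions lying in [0, 2π].
  ⇒ x = atan(2)/2 ≈ 0.5536, atan(2)/2 + pi/2 ≈ 2.1244, atan(2)/2 + pi ≈ 3.6952, atan(2)/2 + 3*pi/2 ≈ 5.2660

f''(x) = -16*sin(2*x) - 8*cos(2*x)
Second-derivative test at each critical point:
  f''(0.5536) = -17.8885 < 0 → local maximum
  f''(2.1244) = 17.8885 > 0 → local minimum
  f''(3.6952) = -17.8885 < 0 → local maximum
  f''(5.2660) = 17.8885 > 0 → local minimum

Critical points: x = atan(2)/2 ≈ 0.5536 (local maximum); x = atan(2)/2 + pi/2 ≈ 2.1244 (local minimum); x = atan(2)/2 + pi ≈ 3.6952 (local maximum); x = atan(2)/2 + 3*pi/2 ≈ 5.2660 (local minimum)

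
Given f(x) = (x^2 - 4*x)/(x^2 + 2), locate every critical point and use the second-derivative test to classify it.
f'(x) = 4*(x^2 + x - 2)/(x^4 + 4*x^2 + 4)

Solve f'(x) = 0:
  f'(x) = 4*(x - 1)*(x + 2)/(x^2 + 2)^2; the denominator is positive wherever f is defined, so f'(x) = 0 ⇔ 4*x^2 + 4*x - 8 = 0.
  Factor: 4*x^2 + 4*x - 8 = 4*(x - 1)*(x + 2) = 0.
  ⇒ x = -2, 1

f''(x) = 4*(-2*x^3 - 3*x^2 + 12*x + 2)/(x^6 + 6*x^4 + 12*x^2 + 8)
Second-derivative test at each critical point:
  f''(-2) = -1/3 < 0 → local maximum
  f''(1) = 4/3 > 0 → local minimum

Critical points: x = -2 (local maximum); x = 1 (local minimum)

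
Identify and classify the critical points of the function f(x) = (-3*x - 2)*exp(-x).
f'(x) = (3*x - 1)*exp(-x)

Solve f'(x) = 0:
  f'(x) = (3*x - 1)·exp(-x) and exp(-x) > 0 for every x, so f'(x) = 0 ⇔ 3*x - 1 = 0.
  3*x - 1 = 0.
  ⇒ x = 1/3

f''(x) = (4 - 3*x)*exp(-x)
Second-derivative test at each critical point:
  f''(1/3) = 2.1496 > 0 → local minimum

Critical points: x = 1/3 (local minimum)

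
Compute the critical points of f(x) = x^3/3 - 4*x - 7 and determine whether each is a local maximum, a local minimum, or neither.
f'(x) = x^2 - 4

Solve f'(x) = 0:
  Factor: x^2 - 4 = (x - 2)*(x + 2) = 0.
  ⇒ x = -2, 2

f''(x) = 2*x
Second-derivative test at each critical point:
  f''(-2) = -4 < 0 → local maximum
  f''(2) = 4 > 0 → local minimum

Critical points: x = -2 (local maximum); x = 2 (local minimum)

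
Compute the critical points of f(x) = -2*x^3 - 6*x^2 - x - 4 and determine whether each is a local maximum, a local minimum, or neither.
f'(x) = -6*x^2 - 12*x - 1

Solve f'(x) = 0:
  6*x^2 + 12*x + 1 = 0 has no rational roots; quadratic formula: x = (-12 ± √120)/12.
  ⇒ x = -1 - sqrt(30)/6 ≈ -1.9129, -1 + sqrt(30)/6 ≈ -0.0871

f''(x) = -12*x - 12
Second-derivative test at each critical point:
  f''(-1.9129) = 10.9545 > 0 → local minimum
  f''(-0.0871) = -10.9545 < 0 → local maximum

Critical points: x = -1 - sqrt(30)/6 ≈ -1.9129 (local minimum); x = -1 + sqrt(30)/6 ≈ -0.0871 (local maximum)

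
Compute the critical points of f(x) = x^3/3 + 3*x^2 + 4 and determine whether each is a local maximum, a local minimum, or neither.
f'(x) = x*(x + 6)

Solve f'(x) = 0:
  Factor: x^2 + 6*x = x*(x + 6) = 0.
  ⇒ x = -6, 0

f''(x) = 2*x + 6
Second-derivative test at each critical point:
  f''(-6) = -6 < 0 → local maximum
  f''(0) = 6 > 0 → local minimum

Critical points: x = -6 (local maximum); x = 0 (local minimum)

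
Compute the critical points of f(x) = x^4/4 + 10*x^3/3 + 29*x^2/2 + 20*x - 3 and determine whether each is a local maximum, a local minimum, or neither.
f'(x) = x^3 + 10*x^2 + 29*x + 20

Solve f'(x) = 0:
  Factor: x^3 + 10*x^2 + 29*x + 20 = (x + 1)*(x + 4)*(x + 5) = 0.
  ⇒ x = -5, -4, -1

f''(x) = 3*x^2 + 20*x + 29
Second-derivative test at each critical point:
  f''(-5) = 4 > 0 → local minimum
  f''(-4) = -3 < 0 → local maximum
  f''(-1) = 12 > 0 → local minimum

Critical points: x = -5 (local minimum); x = -4 (local maximum); x = -1 (local minimum)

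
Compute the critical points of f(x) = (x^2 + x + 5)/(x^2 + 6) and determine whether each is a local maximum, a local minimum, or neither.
f'(x) = (-x^2 + 2*x + 6)/(x^4 + 12*x^2 + 36)

Solve f'(x) = 0:
  f'(x) = -(x^2 - 2*x - 6)/(x^2 + 6)^2; the denominator is positive wherever f is defined, so f'(x) = 0 ⇔ -x^2 + 2*x + 6 = 0.
  x^2 - 2*x - 6 = 0 has no rational roots; quadratic formula: x = (2 ± √28)/2.
  ⇒ x = 1 - sqrt(7) ≈ -1.6458, 1 + sqrt(7) ≈ 3.6458

f''(x) = 2*(x^3 - 3*x^2 - 18*x + 6)/(x^6 + 18*x^4 + 108*x^2 + 216)
Second-derivative test at each critical point:
  f''(-1.6458) = 0.0698 > 0 → local minimum
  f''(3.6458) = -0.0142 < 0 → local maximum

Critical points: x = 1 - sqrt(7) ≈ -1.6458 (local minimum); x = 1 + sqrt(7) ≈ 3.6458 (local maximum)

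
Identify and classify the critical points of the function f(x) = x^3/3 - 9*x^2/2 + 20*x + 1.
f'(x) = x^2 - 9*x + 20

Solve f'(x) = 0:
  Factor: x^2 - 9*x + 20 = (x - 5)*(x - 4) = 0.
  ⇒ x = 4, 5

f''(x) = 2*x - 9
Second-derivative test at each critical point:
  f''(4) = -1 < 0 → local maximum
  f''(5) = 1 > 0 → local minimum

Critical points: x = 4 (local maximum); x = 5 (local minimum)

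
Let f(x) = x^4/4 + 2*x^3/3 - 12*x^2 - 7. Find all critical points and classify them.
f'(x) = x*(x^2 + 2*x - 24)

Solve f'(x) = 0:
  Factor: x^3 + 2*x^2 - 24*x = x*(x - 4)*(x + 6) = 0.
  ⇒ x = -6, 0, 4

f''(x) = 3*x^2 + 4*x - 24
Second-derivative test at each critical point:
  f''(-6) = 60 > 0 → local minimum
  f''(0) = -24 < 0 → local maximum
  f''(4) = 40 > 0 → local minimum

Critical points: x = -6 (local minimum); x = 0 (local maximum); x = 4 (local minimum)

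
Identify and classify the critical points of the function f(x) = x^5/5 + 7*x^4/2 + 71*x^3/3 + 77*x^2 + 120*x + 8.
f'(x) = x^4 + 14*x^3 + 71*x^2 + 154*x + 120

Solve f'(x) = 0:
  Factor: x^4 + 14*x^3 + 71*x^2 + 154*x + 120 = (x + 2)*(x + 3)*(x + 4)*(x + 5) = 0.
  ⇒ x = -5, -4, -3, -2

f''(x) = 4*x^3 + 42*x^2 + 142*x + 154
Second-derivative test at each critical point:
  f''(-5) = -6 < 0 → local maximum
  f''(-4) = 2 > 0 → local minimum
  f''(-3) = -2 < 0 → local maximum
  f''(-2) = 6 > 0 → local minimum

Critical points: x = -5 (local maximum); x = -4 (local minimum); x = -3 (local maximum); x = -2 (local minimum)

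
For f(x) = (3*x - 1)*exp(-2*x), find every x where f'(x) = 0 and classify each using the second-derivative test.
f'(x) = (5 - 6*x)*exp(-2*x)

Solve f'(x) = 0:
  f'(x) = (5 - 6*x)·exp(-2*x) and exp(-2*x) > 0 for every x, so f'(x) = 0 ⇔ 5 - 6*x = 0.
  5 - 6*x = 0.
  ⇒ x = 5/6

f''(x) = 4*(3*x - 4)*exp(-2*x)
Second-derivative test at each critical point:
  f''(5/6) = -1.1333 < 0 → local maximum

Critical points: x = 5/6 (local maximum)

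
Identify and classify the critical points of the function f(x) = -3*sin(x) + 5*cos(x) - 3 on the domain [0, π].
f'(x) = -5*sin(x) - 3*cos(x)

Solve f'(x) = 0 on [0, π]:
  f'(x) = 0 ⇔ -3*cos(x) = 5*sin(x) ⇔ tan(x) = -3/5, i.e. x = arctan(-3/5) + nπ; keep the solutions lying in [0, π].
  ⇒ x = pi - atan(3/5) ≈ 2.6012

f''(x) = 3*sin(x) - 5*cos(x)
Second-derivative test at each critical point:
  f''(2.6012) = 5.8310 > 0 → local minimum

Critical points: x = pi - atan(3/5) ≈ 2.6012 (local minimum)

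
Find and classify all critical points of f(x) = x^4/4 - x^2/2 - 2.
f'(x) = x^3 - x

Solve f'(x) = 0:
  Factor: x^3 - x = x*(x - 1)*(x + 1) = 0.
  ⇒ x = -1, 0, 1

f''(x) = 3*x^2 - 1
Second-derivative test at each critical point:
  f''(-1) = 2 > 0 → local minimum
  f''(0) = -1 < 0 → local maximum
  f''(1) = 2 > 0 → local minimum

Critical points: x = -1 (local minimum); x = 0 (local maximum); x = 1 (local minimum)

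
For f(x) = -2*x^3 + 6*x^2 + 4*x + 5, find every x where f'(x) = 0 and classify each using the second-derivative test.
f'(x) = -6*x^2 + 12*x + 4

Solve f'(x) = 0:
  Factor: -6*x^2 + 12*x + 4 = -2*(3*x^2 - 6*x - 2); 3*x^2 - 6*x - 2 = 0 has no rational roots; quadratic formula: x = (6 ± √60)/6.
  ⇒ x = 1 - sqrt(15)/3 ≈ -0.2910, 1 + sqrt(15)/3 ≈ 2.2910

f''(x) = 12 - 12*x
Second-derivative test at each critical point:
  f''(-0.2910) = 15.4919 > 0 → local minimum
  f''(2.2910) = -15.4919 < 0 → local maximum

Critical points: x = 1 - sqrt(15)/3 ≈ -0.2910 (local minimum); x = 1 + sqrt(15)/3 ≈ 2.2910 (local maximum)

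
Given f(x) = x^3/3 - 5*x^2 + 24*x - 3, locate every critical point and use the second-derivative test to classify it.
f'(x) = x^2 - 10*x + 24

Solve f'(x) = 0:
  Factor: x^2 - 10*x + 24 = (x - 6)*(x - 4) = 0.
  ⇒ x = 4, 6

f''(x) = 2*x - 10
Second-derivative test at each critical point:
  f''(4) = -2 < 0 → local maximum
  f''(6) = 2 > 0 → local minimum

Critical points: x = 4 (local maximum); x = 6 (local minimum)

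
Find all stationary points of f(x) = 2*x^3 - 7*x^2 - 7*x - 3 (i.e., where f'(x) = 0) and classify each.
f'(x) = 6*x^2 - 14*x - 7

Solve f'(x) = 0:
  6*x^2 - 14*x - 7 = 0 has no rational roots; quadratic formula: x = (14 ± √364)/12.
  ⇒ x = 7/6 - sqrt(91)/6 ≈ -0.4232, 7/6 + sqrt(91)/6 ≈ 2.7566

f''(x) = 12*x - 14
Second-derivative test at each critical point:
  f''(-0.4232) = -19.0788 < 0 → local maximum
  f''(2.7566) = 19.0788 > 0 → local minimum

Critical points: x = 7/6 - sqrt(91)/6 ≈ -0.4232 (local maximum); x = 7/6 + sqrt(91)/6 ≈ 2.7566 (local minimum)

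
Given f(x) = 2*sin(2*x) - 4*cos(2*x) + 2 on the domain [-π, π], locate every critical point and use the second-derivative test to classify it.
f'(x) = 8*sin(2*x) + 4*cos(2*x)

Solve f'(x) = 0 on [-π, π]:
  f'(x) = 0 ⇔ 2*cos(2*x) = -4*sin(2*x) ⇔ tan(2*x) = -1/2, i.e. 2*x = arctan(-1/2) + nπ; keep the solutions lying in [-π, π].
  ⇒ x = -pi/2 - atan(1/2)/2 ≈ -1.8026, -atan(1/2)/2 ≈ -0.2318, -atan(1/2)/2 + pi/2 ≈ 1.3390, pi - atan(1/2)/2 ≈ 2.9098

f''(x) = -8*sin(2*x) + 16*cos(2*x)
Second-derivative test at each critical point:
  f''(-1.8026) = -17.8885 < 0 → local maximum
  f''(-0.2318) = 17.8885 > 0 → local minimum
  f''(1.3390) = -17.8885 < 0 → local maximum
  f''(2.9098) = 17.8885 > 0 → local minimum

Critical points: x = -pi/2 - atan(1/2)/2 ≈ -1.8026 (local maximum); x = -atan(1/2)/2 ≈ -0.2318 (local minimum); x = -atan(1/2)/2 + pi/2 ≈ 1.3390 (local maximum); x = pi - atan(1/2)/2 ≈ 2.9098 (local minimum)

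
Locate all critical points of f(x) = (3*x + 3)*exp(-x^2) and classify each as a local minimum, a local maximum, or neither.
f'(x) = 3*(-2*x*(x + 1) + 1)*exp(-x^2)

Solve f'(x) = 0:
  f'(x) = (-6*x^2 - 6*x + 3)·exp(-x^2) and exp(-x^2) > 0 for every x, so f'(x) = 0 ⇔ -6*x^2 - 6*x + 3 = 0.
  Factor: -6*x^2 - 6*x + 3 = -3*(2*x^2 + 2*x - 1); 2*x^2 + 2*x - 1 = 0 has no rational roots; quadratic formula: x = (-2 ± √12)/4.
  ⇒ x = -sqrt(3)/2 - 1/2 ≈ -1.3660, -1/2 + sqrt(3)/2 ≈ 0.3660

f''(x) = 6*(2*x^2*(x + 1) - 3*x - 1)*exp(-x^2)
Second-derivative test at each critical point:
  f''(-1.3660) = 1.6081 > 0 → local minimum
  f''(0.3660) = -9.0892 < 0 → local maximum

Critical points: x = -sqrt(3)/2 - 1/2 ≈ -1.3660 (local minimum); x = -1/2 + sqrt(3)/2 ≈ 0.3660 (local maximum)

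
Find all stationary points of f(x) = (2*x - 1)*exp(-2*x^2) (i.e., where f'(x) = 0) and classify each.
f'(x) = 2*(-2*x*(2*x - 1) + 1)*exp(-2*x^2)

Solve f'(x) = 0:
  f'(x) = (-8*x^2 + 4*x + 2)·exp(-2*x^2) and exp(-2*x^2) > 0 for every x, so f'(x) = 0 ⇔ -8*x^2 + 4*x + 2 = 0.
  Factor: -8*x^2 + 4*x + 2 = -2*(4*x^2 - 2*x - 1); 4*x^2 - 2*x - 1 = 0 has no rational roots; quadratic formula: x = (2 ± √20)/8.
  ⇒ x = 1/4 - sqrt(5)/4 ≈ -0.3090, 1/4 + sqrt(5)/4 ≈ 0.8090

f''(x) = 4*(4*x^2*(2*x - 1) - 6*x + 1)*exp(-2*x^2)
Second-derivative test at each critical point:
  f''(-0.3090) = 7.3893 > 0 → local minimum
  f''(0.8090) = -2.4157 < 0 → local maximum

Critical points: x = 1/4 - sqrt(5)/4 ≈ -0.3090 (local minimum); x = 1/4 + sqrt(5)/4 ≈ 0.8090 (local maximum)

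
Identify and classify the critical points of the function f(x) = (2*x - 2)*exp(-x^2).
f'(x) = 2*(-2*x*(x - 1) + 1)*exp(-x^2)

Solve f'(x) = 0:
  f'(x) = (-4*x^2 + 4*x + 2)·exp(-x^2) and exp(-x^2) > 0 for every x, so f'(x) = 0 ⇔ -4*x^2 + 4*x + 2 = 0.
  Factor: -4*x^2 + 4*x + 2 = -2*(2*x^2 - 2*x - 1); 2*x^2 - 2*x - 1 = 0 has no rational roots; quadratic formula: x = (2 ± √12)/4.
  ⇒ x = 1/2 - sqrt(3)/2 ≈ -0.3660, 1/2 + sqrt(3)/2 ≈ 1.3660

f''(x) = 4*(2*x^2*(x - 1) - 3*x + 1)*exp(-x^2)
Second-derivative test at each critical point:
  f''(-0.3660) = 6.0595 > 0 → local minimum
  f''(1.3660) = -1.0721 < 0 → local maximum

Critical points: x = 1/2 - sqrt(3)/2 ≈ -0.3660 (local minimum); x = 1/2 + sqrt(3)/2 ≈ 1.3660 (local maximum)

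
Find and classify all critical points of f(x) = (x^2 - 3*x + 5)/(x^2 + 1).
f'(x) = (3*x^2 - 8*x - 3)/(x^4 + 2*x^2 + 1)

Solve f'(x) = 0:
  f'(x) = (x - 3)*(3*x + 1)/(x^2 + 1)^2; the denominator is positive wherever f is defined, so f'(x) = 0 ⇔ 3*x^2 - 8*x - 3 = 0.
  Factor: 3*x^2 - 8*x - 3 = (x - 3)*(3*x + 1) = 0.
  ⇒ x = -1/3, 3

f''(x) = 2*(-3*x^3 + 12*x^2 + 9*x - 4)/(x^6 + 3*x^4 + 3*x^2 + 1)
Second-derivative test at each critical point:
  f''(-1/3) = -81/10 < 0 → local maximum
  f''(3) = 1/10 > 0 → local minimum

Critical points: x = -1/3 (local maximum); x = 3 (local minimum)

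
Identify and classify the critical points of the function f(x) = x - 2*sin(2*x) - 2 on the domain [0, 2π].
f'(x) = 1 - 4*cos(2*x)

Solve f'(x) = 0 on [0, 2π]:
  f'(x) = 0 ⇔ cos(2*x) = 1/4, i.e. 2*x = ±arccos(1/4) + 2nπ; keep the solutions lying in [0, 2π].
  ⇒ x = acos(1/4)/2 ≈ 0.6591, pi - acos(1/4)/2 ≈ 2.4825, acos(1/4)/2 + pi ≈ 3.8007, -acos(1/4)/2 + 2*pi ≈ 5.6241

f''(x) = 8*sin(2*x)
Second-derivative test at each critical point:
  f''(0.6591) = 7.7460 > 0 → local minimum
  f''(2.4825) = -7.7460 < 0 → local maximum
  f''(3.8007) = 7.7460 > 0 → local minimum
  f''(5.6241) = -7.7460 < 0 → local maximum

Critical points: x = acos(1/4)/2 ≈ 0.6591 (local minimum); x = pi - acos(1/4)/2 ≈ 2.4825 (local maximum); x = acos(1/4)/2 + pi ≈ 3.8007 (local minimum); x = -acos(1/4)/2 + 2*pi ≈ 5.6241 (local maximum)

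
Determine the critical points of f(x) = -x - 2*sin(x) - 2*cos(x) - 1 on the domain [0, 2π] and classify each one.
f'(x) = -2*sqrt(2)*cos(x + pi/4) - 1

Solve f'(x) = 0 on [0, 2π]:
  f'(x) = 0 ⇔ 2*sin(x) - 2*cos(x) = 1. Write the left side as R·cos(x + φ) with R = √((-2)² + (-2)²) = 2*sqrt(2), cos φ = -sqrt(2)/2, sin φ = -sqrt(2)/2; then cos(x + φ) = sqrt(2)/4. Solve for x and keep the solutions lying in [0, 2π].
  ⇒ x = atan((1 + sqrt(7))/(-1 + sqrt(7))) ≈ 1.1468, atan((1 - sqrt(7))/(-sqrt(7) - 1)) + pi ≈ 3.5656

f''(x) = 2*sqrt(2)*sin(x + pi/4)
Second-derivative test at each critical point:
  f''(1.1468) = 2.6458 > 0 → local minimum
  f''(3.5656) = -2.6458 < 0 → local maximum

Critical points: x = atan((1 + sqrt(7))/(-1 + sqrt(7))) ≈ 1.1468 (local minimum); x = atan((1 - sqrt(7))/(-sqrt(7) - 1)) + pi ≈ 3.5656 (local maximum)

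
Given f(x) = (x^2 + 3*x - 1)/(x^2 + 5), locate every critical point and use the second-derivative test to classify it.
f'(x) = 3*(-x^2 + 4*x + 5)/(x^4 + 10*x^2 + 25)

Solve f'(x) = 0:
  f'(x) = -3*(x - 5)*(x + 1)/(x^2 + 5)^2; the denominator is positive wherever f is defined, so f'(x) = 0 ⇔ -3*x^2 + 12*x + 15 = 0.
  Factor: -3*x^2 + 12*x + 15 = -3*(x - 5)*(x + 1) = 0.
  ⇒ x = -1, 5

f''(x) = 6*(x^3 - 6*x^2 - 15*x + 10)/(x^6 + 15*x^4 + 75*x^2 + 125)
Second-derivative test at each critical point:
  f''(-1) = 1/2 > 0 → local minimum
  f''(5) = -1/50 < 0 → local maximum

Critical points: x = -1 (local minimum); x = 5 (local maximum)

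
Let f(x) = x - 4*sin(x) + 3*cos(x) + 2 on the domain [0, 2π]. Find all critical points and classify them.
f'(x) = -3*sin(x) - 4*cos(x) + 1

Solve f'(x) = 0 on [0, 2π]:
  f'(x) = 0 ⇔ -3*sin(x) - 4*cos(x) = -1. Write the left side as R·cos(x + φ) with R = √((-4)² + 3²) = 5, cos φ = -4/5, sin φ = 3/5; then cos(x + φ) = -1/5. Solve for x and keep the solutions lying in [0, 2π].
  ⇒ x = atan((3 + 8*sqrt(6))/(4 - 6*sqrt(6))) + pi ≈ 2.0129, atan((3 - 8*sqrt(6))/(4 + 6*sqrt(6))) + 2*pi ≈ 5.5572

f''(x) = 4*sin(x) - 3*cos(x)
Second-derivative test at each critical point:
  f''(2.0129) = 4.8990 > 0 → local minimum
  f''(5.5572) = -4.8990 < 0 → local maximum

Critical points: x = atan((3 + 8*sqrt(6))/(4 - 6*sqrt(6))) + pi ≈ 2.0129 (local minimum); x = atan((3 - 8*sqrt(6))/(4 + 6*sqrt(6))) + 2*pi ≈ 5.5572 (local maximum)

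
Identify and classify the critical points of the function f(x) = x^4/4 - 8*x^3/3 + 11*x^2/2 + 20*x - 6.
f'(x) = x^3 - 8*x^2 + 11*x + 20

Solve f'(x) = 0:
  Factor: x^3 - 8*x^2 + 11*x + 20 = (x - 5)*(x - 4)*(x + 1) = 0.
  ⇒ x = -1, 4, 5

f''(x) = 3*x^2 - 16*x + 11
Second-derivative test at each critical point:
  f''(-1) = 30 > 0 → local minimum
  f''(4) = -5 < 0 → local maximum
  f''(5) = 6 > 0 → local minimum

Critical points: x = -1 (local minimum); x = 4 (local maximum); x = 5 (local minimum)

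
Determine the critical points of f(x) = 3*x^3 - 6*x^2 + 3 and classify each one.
f'(x) = 3*x*(3*x - 4)

Solve f'(x) = 0:
  Factor: 9*x^2 - 12*x = 3*x*(3*x - 4) = 0.
  ⇒ x = 0, 4/3

f''(x) = 18*x - 12
Second-derivative test at each critical point:
  f''(0) = -12 < 0 → local maximum
  f''(4/3) = 12 > 0 → local minimum

Critical points: x = 0 (local maximum); x = 4/3 (local minimum)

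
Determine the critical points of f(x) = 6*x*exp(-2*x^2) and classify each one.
f'(x) = 6*(1 - 4*x^2)*exp(-2*x^2)

Solve f'(x) = 0:
  f'(x) = (6 - 24*x^2)·exp(-2*x^2) and exp(-2*x^2) > 0 for every x, so f'(x) = 0 ⇔ 6 - 24*x^2 = 0.
  Factor: 6 - 24*x^2 = -6*(2*x - 1)*(2*x + 1) = 0.
  ⇒ x = -1/2, 1/2

f''(x) = (96*x^3 - 72*x)*exp(-2*x^2)
Second-derivative test at each critical point:
  f''(-1/2) = 14.5567 > 0 → local minimum
  f''(1/2) = -14.5567 < 0 → local maximum

Critical points: x = -1/2 (local minimum); x = 1/2 (local maximum)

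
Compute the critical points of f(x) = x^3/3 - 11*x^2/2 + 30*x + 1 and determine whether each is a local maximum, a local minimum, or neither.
f'(x) = x^2 - 11*x + 30

Solve f'(x) = 0:
  Factor: x^2 - 11*x + 30 = (x - 6)*(x - 5) = 0.
  ⇒ x = 5, 6

f''(x) = 2*x - 11
Second-derivative test at each critical point:
  f''(5) = -1 < 0 → local maximum
  f''(6) = 1 > 0 → local minimum

Critical points: x = 5 (local maximum); x = 6 (local minimum)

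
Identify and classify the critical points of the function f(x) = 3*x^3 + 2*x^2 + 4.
f'(x) = x*(9*x + 4)

Solve f'(x) = 0:
  Factor: 9*x^2 + 4*x = x*(9*x + 4) = 0.
  ⇒ x = -4/9, 0

f''(x) = 18*x + 4
Second-derivative test at each critical point:
  f''(-4/9) = -4 < 0 → local maximum
  f''(0) = 4 > 0 → local minimum

Critical points: x = -4/9 (local maximum); x = 0 (local minimum)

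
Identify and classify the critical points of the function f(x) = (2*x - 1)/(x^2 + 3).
f'(x) = 2*(-x^2 + x + 3)/(x^4 + 6*x^2 + 9)

Solve f'(x) = 0:
  f'(x) = -2*(x^2 - x - 3)/(x^2 + 3)^2; the denominator is positive wherever f is defined, so f'(x) = 0 ⇔ -2*x^2 + 2*x + 6 = 0.
  Factor: -2*x^2 + 2*x + 6 = -2*(x^2 - x - 3); x^2 - x - 3 = 0 has no rational roots; quadratic formula: x = (1 ± √13)/2.
  ⇒ x = 1/2 - sqrt(13)/2 ≈ -1.3028, 1/2 + sqrt(13)/2 ≈ 2.3028

f''(x) = 2*(4*x^2*(2*x - 1) + (1 - 6*x)*(x^2 + 3))/(x^2 + 3)^3
Second-derivative test at each critical point:
  f''(-1.3028) = 0.3268 > 0 → local minimum
  f''(2.3028) = -0.1046 < 0 → local maximum

Critical points: x = 1/2 - sqrt(13)/2 ≈ -1.3028 (local minimum); x = 1/2 + sqrt(13)/2 ≈ 2.3028 (local maximum)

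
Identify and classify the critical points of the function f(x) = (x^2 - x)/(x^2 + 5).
f'(x) = (x^2 + 10*x - 5)/(x^4 + 10*x^2 + 25)

Solve f'(x) = 0:
  f'(x) = (x^2 + 10*x - 5)/(x^2 + 5)^2; the denominator is positive wherever f is defined, so f'(x) = 0 ⇔ x^2 + 10*x - 5 = 0.
  x^2 + 10*x - 5 = 0 has no rational roots; quadratic formula: x = (-10 ± √120)/2.
  ⇒ x = -sqrt(30) - 5 ≈ -10.4772, -5 + sqrt(30) ≈ 0.4772

f''(x) = 2*(-x^3 - 15*x^2 + 15*x + 25)/(x^6 + 15*x^4 + 75*x^2 + 125)
Second-derivative test at each critical point:
  f''(-10.4772) = -0.0008 < 0 → local maximum
  f''(0.4772) = 0.4008 > 0 → local minimum

Critical points: x = -sqrt(30) - 5 ≈ -10.4772 (local maximum); x = -5 + sqrt(30) ≈ 0.4772 (local minimum)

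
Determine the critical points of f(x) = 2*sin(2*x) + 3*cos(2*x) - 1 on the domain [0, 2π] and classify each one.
f'(x) = -6*sin(2*x) + 4*cos(2*x)

Solve f'(x) = 0 on [0, 2π]:
  f'(x) = 0 ⇔ 2*cos(2*x) = 3*sin(2*x) ⇔ tan(2*x) = 2/3, i.e. 2*x = arctan(2/3) + nπ; keep the solutions lying in [0, 2π].
  ⇒ x = atan(2/3)/2 ≈ 0.2940, atan(2/3)/2 + pi/2 ≈ 1.8648, atan(2/3)/2 + pi ≈ 3.4356, atan(2/3)/2 + 3*pi/2 ≈ 5.0064

f''(x) = -8*sin(2*x) - 12*cos(2*x)
Second-derivative test at each critical point:
  f''(0.2940) = -14.4222 < 0 → local maximum
  f''(1.8648) = 14.4222 > 0 → local minimum
  f''(3.4356) = -14.4222 < 0 → local maximum
  f''(5.0064) = 14.4222 > 0 → local minimum

Critical points: x = atan(2/3)/2 ≈ 0.2940 (local maximum); x = atan(2/3)/2 + pi/2 ≈ 1.8648 (local minimum); x = atan(2/3)/2 + pi ≈ 3.4356 (local maximum); x = atan(2/3)/2 + 3*pi/2 ≈ 5.0064 (local minimum)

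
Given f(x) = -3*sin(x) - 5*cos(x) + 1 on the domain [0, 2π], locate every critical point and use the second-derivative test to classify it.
f'(x) = 5*sin(x) - 3*cos(x)

Solve f'(x) = 0 on [0, 2π]:
  f'(x) = 0 ⇔ -3*cos(x) = -5*sin(x) ⇔ tan(x) = 3/5, i.e. x = arctan(3/5) + nπ; keep the solutions lying in [0, 2π].
  ⇒ x = atan(3/5) ≈ 0.5404, atan(3/5) + pi ≈ 3.6820

f''(x) = 3*sin(x) + 5*cos(x)
Second-derivative test at each critical point:
  f''(0.5404) = 5.8310 > 0 → local minimum
  f''(3.6820) = -5.8310 < 0 → local maximum

Critical points: x = atan(3/5) ≈ 0.5404 (local minimum); x = atan(3/5) + pi ≈ 3.6820 (local maximum)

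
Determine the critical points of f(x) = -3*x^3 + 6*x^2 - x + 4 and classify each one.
f'(x) = -9*x^2 + 12*x - 1

Solve f'(x) = 0:
  9*x^2 - 12*x + 1 = 0 has no rational roots; quadratic formula: x = (12 ± √108)/18.
  ⇒ x = 2/3 - sqrt(3)/3 ≈ 0.0893, sqrt(3)/3 + 2/3 ≈ 1.2440

f''(x) = 12 - 18*x
Second-derivative test at each critical point:
  f''(0.0893) = 10.3923 > 0 → local minimum
  f''(1.2440) = -10.3923 < 0 → local maximum

Critical points: x = 2/3 - sqrt(3)/3 ≈ 0.0893 (local minimum); x = sqrt(3)/3 + 2/3 ≈ 1.2440 (local maximum)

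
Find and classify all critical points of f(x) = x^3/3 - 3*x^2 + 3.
f'(x) = x*(x - 6)

Solve f'(x) = 0:
  Factor: x^2 - 6*x = x*(x - 6) = 0.
  ⇒ x = 0, 6

f''(x) = 2*x - 6
Second-derivative test at each critical point:
  f''(0) = -6 < 0 → local maximum
  f''(6) = 6 > 0 → local minimum

Critical points: x = 0 (local maximum); x = 6 (local minimum)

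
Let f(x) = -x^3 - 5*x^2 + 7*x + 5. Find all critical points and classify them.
f'(x) = -3*x^2 - 10*x + 7

Solve f'(x) = 0:
  3*x^2 + 10*x - 7 = 0 has no rational roots; quadratic formula: x = (-10 ± √184)/6.
  ⇒ x = -sqrt(46)/3 - 5/3 ≈ -3.9274, -5/3 + sqrt(46)/3 ≈ 0.5941

f''(x) = -6*x - 10
Second-derivative test at each critical point:
  f''(-3.9274) = 13.5647 > 0 → local minimum
  f''(0.5941) = -13.5647 < 0 → local maximum

Critical points: x = -sqrt(46)/3 - 5/3 ≈ -3.9274 (local minimum); x = -5/3 + sqrt(46)/3 ≈ 0.5941 (local maximum)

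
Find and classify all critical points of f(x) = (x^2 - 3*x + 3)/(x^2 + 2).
f'(x) = (3*x^2 - 2*x - 6)/(x^4 + 4*x^2 + 4)

Solve f'(x) = 0:
  f'(x) = (3*x^2 - 2*x - 6)/(x^2 + 2)^2; the denominator is positive wherever f is defined, so f'(x) = 0 ⇔ 3*x^2 - 2*x - 6 = 0.
  3*x^2 - 2*x - 6 = 0 has no rational roots; quadratic formula: x = (2 ± √76)/6.
  ⇒ x = 1/3 - sqrt(19)/3 ≈ -1.1196, 1/3 + sqrt(19)/3 ≈ 1.7863

f''(x) = 2*(-3*x^3 + 3*x^2 + 18*x - 2)/(x^6 + 6*x^4 + 12*x^2 + 8)
Second-derivative test at each critical point:
  f''(-1.1196) = -0.8235 < 0 → local maximum
  f''(1.7863) = 0.3235 > 0 → local minimum

Critical points: x = 1/3 - sqrt(19)/3 ≈ -1.1196 (local maximum); x = 1/3 + sqrt(19)/3 ≈ 1.7863 (local minimum)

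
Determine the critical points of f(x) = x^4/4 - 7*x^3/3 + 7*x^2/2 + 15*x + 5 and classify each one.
f'(x) = x^3 - 7*x^2 + 7*x + 15

Solve f'(x) = 0:
  Factor: x^3 - 7*x^2 + 7*x + 15 = (x - 5)*(x - 3)*(x + 1) = 0.
  ⇒ x = -1, 3, 5

f''(x) = 3*x^2 - 14*x + 7
Second-derivative test at each critical point:
  f''(-1) = 24 > 0 → local minimum
  f''(3) = -8 < 0 → local maximum
  f''(5) = 12 > 0 → local minimum

Critical points: x = -1 (local minimum); x = 3 (local maximum); x = 5 (local minimum)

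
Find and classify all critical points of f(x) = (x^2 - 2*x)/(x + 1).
f'(x) = (x^2 + 2*x - 2)/(x^2 + 2*x + 1)

Solve f'(x) = 0:
  f'(x) = (x^2 + 2*x - 2)/(x + 1)^2; the denominator is positive wherever f is defined, so f'(x) = 0 ⇔ x^2 + 2*x - 2 = 0.
  x^2 + 2*x - 2 = 0 has no rational roots; quadratic formula: x = (-2 ± √12)/2.
  ⇒ x = -sqrt(3) - 1 ≈ -2.7321, -1 + sqrt(3) ≈ 0.7321

f''(x) = 6/(x^3 + 3*x^2 + 3*x + 1)
Second-derivative test at each critical point:
  f''(-2.7321) = -1.1547 < 0 → local maximum
  f''(0.7321) = 1.1547 > 0 → local minimum

Critical points: x = -sqrt(3) - 1 ≈ -2.7321 (local maximum); x = -1 + sqrt(3) ≈ 0.7321 (local minimum)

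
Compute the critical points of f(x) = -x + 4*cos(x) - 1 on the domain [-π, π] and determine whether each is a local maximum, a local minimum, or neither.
f'(x) = -4*sin(x) - 1

Solve f'(x) = 0 on [-π, π]:
  f'(x) = 0 ⇔ sin(x) = -1/4, i.e. x = arcsin(-1/4) + 2nπ or x = π − arcsin(-1/4) + 2nπ; keep the solutions lying in [-π, π].
  ⇒ x = -pi + asin(1/4) ≈ -2.8889, -asin(1/4) ≈ -0.2527

f''(x) = -4*cos(x)
Second-derivative test at each critical point:
  f''(-2.8889) = 3.8730 > 0 → local minimum
  f''(-0.2527) = -3.8730 < 0 → local maximum

Critical points: x = -pi + asin(1/4) ≈ -2.8889 (local minimum); x = -asin(1/4) ≈ -0.2527 (local maximum)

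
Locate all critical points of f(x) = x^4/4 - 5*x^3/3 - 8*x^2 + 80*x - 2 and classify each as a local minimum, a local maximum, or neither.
f'(x) = x^3 - 5*x^2 - 16*x + 80

Solve f'(x) = 0:
  Factor: x^3 - 5*x^2 - 16*x + 80 = (x - 5)*(x - 4)*(x + 4) = 0.
  ⇒ x = -4, 4, 5

f''(x) = 3*x^2 - 10*x - 16
Second-derivative test at each critical point:
  f''(-4) = 72 > 0 → local minimum
  f''(4) = -8 < 0 → local maximum
  f''(5) = 9 > 0 → local minimum

Critical points: x = -4 (local minimum); x = 4 (local maximum); x = 5 (local minimum)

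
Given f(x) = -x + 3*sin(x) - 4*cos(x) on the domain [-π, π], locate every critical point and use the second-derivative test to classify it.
f'(x) = 4*sin(x) + 3*cos(x) - 1

Solve f'(x) = 0 on [-π, π]:
  f'(x) = 0 ⇔ 4*sin(x) + 3*cos(x) = 1. Write the left side as R·cos(x + φ) with R = √(3² + (-4)²) = 5, cos φ = 3/5, sin φ = -4/5; then cos(x + φ) = 1/5. Solve for x and keep the solutions lying in [-π, π].
  ⇒ x = atan((4 - 6*sqrt(6))/(3 + 8*sqrt(6))) ≈ -0.4421, atan((4 + 6*sqrt(6))/(3 - 8*sqrt(6))) + pi ≈ 2.2967

f''(x) = -3*sin(x) + 4*cos(x)
Second-derivative test at each critical point:
  f''(-0.4421) = 4.8990 > 0 → local minimum
  f''(2.2967) = -4.8990 < 0 → local maximum

Critical points: x = atan((4 - 6*sqrt(6))/(3 + 8*sqrt(6))) ≈ -0.4421 (local minimum); x = atan((4 + 6*sqrt(6))/(3 - 8*sqrt(6))) + pi ≈ 2.2967 (local maximum)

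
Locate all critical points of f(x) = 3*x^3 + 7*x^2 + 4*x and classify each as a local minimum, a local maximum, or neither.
f'(x) = 9*x^2 + 14*x + 4

Solve f'(x) = 0:
  9*x^2 + 14*x + 4 = 0 has no rational roots; quadratic formula: x = (-14 ± √52)/18.
  ⇒ x = -7/9 - sqrt(13)/9 ≈ -1.1784, -7/9 + sqrt(13)/9 ≈ -0.3772

f''(x) = 18*x + 14
Second-derivative test at each critical point:
  f''(-1.1784) = -7.2111 < 0 → local maximum
  f''(-0.3772) = 7.2111 > 0 → local minimum

Critical points: x = -7/9 - sqrt(13)/9 ≈ -1.1784 (local maximum); x = -7/9 + sqrt(13)/9 ≈ -0.3772 (local minimum)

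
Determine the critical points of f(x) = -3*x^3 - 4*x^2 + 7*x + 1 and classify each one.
f'(x) = -9*x^2 - 8*x + 7

Solve f'(x) = 0:
  9*x^2 + 8*x - 7 = 0 has no rational roots; quadratic formula: x = (-8 ± √316)/18.
  ⇒ x = -sqrt(79)/9 - 4/9 ≈ -1.4320, -4/9 + sqrt(79)/9 ≈ 0.5431

f''(x) = -18*x - 8
Second-derivative test at each critical point:
  f''(-1.4320) = 17.7764 > 0 → local minimum
  f''(0.5431) = -17.7764 < 0 → local maximum

Critical points: x = -sqrt(79)/9 - 4/9 ≈ -1.4320 (local minimum); x = -4/9 + sqrt(79)/9 ≈ 0.5431 (local maximum)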